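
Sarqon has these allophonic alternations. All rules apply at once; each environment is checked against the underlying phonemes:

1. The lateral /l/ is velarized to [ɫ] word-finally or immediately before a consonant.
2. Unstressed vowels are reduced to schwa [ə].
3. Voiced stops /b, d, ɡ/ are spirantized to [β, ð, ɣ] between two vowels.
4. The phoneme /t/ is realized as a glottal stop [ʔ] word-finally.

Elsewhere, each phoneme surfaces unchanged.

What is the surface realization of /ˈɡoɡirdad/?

[ˈɡoɣərdəd]

/ɡ/ (word-initial) fails the environment for rule 3, so it stays [ɡ].
/o/ (between /ɡ/ and /ɡ/) fails the environment for rule 2, so it stays [o].
/ɡ/ (between /o/ and /i/) occurs between two vowels → [ɣ] by rule 3.
/i/ (between /ɡ/ and /r/) occurs in an unstressed syllable → [ə] by rule 2.
/r/ (between /i/ and /d/) is unaffected → [r].
/d/ (between /r/ and /a/) is in the target of rule 3 but the environment (between two vowels) is not met → [d].
/a/ (between /d/ and /d/): in an unstressed syllable, so rule 2 applies → [ə].
/d/ — word-final; rule 3 does not apply here → [d].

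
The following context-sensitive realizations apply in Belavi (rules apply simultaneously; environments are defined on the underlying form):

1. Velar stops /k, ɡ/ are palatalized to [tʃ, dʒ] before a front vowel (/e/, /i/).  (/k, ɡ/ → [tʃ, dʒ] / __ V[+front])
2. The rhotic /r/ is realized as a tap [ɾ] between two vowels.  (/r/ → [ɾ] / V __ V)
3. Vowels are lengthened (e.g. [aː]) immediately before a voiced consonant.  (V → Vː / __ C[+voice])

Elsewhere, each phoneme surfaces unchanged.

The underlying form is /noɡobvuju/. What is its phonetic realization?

[noːɡoːbvuːju]

/n/ (word-initial): no rule targets it → [n].
Rule 3 applies to /o/ (between /n/ and /ɡ/: before a voiced consonant) → [oː].
/ɡ/ (between /o/ and /o/) fails the environment for rule 1, so it stays [ɡ].
/o/ (between /ɡ/ and /b/) occurs before a voiced consonant → [oː] by rule 3.
/b/ (between /o/ and /v/) is unaffected → [b].
/v/ — not in any rule's target class → [v].
/u/ meets the environment for rule 3 (before a voiced consonant) → [uː].
/j/ (between /u/ and /u/) is unaffected → [j].
/u/ — word-final; rule 3 does not apply here → [u].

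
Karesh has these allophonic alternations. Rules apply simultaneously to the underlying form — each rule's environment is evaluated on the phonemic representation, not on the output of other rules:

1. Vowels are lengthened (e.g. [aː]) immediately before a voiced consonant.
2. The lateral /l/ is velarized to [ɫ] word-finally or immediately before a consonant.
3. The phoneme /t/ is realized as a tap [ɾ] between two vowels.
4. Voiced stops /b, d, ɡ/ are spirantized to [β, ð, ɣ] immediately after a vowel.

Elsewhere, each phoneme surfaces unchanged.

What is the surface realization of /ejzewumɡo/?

/e/ (word-initial): before a voiced consonant, so rule 1 applies → [eː].
/e/ — between /z/ and /w/, before a voiced consonant — surfaces as [eː] (rule 1).
/u/ (between /w/ and /m/): before a voiced consonant, so rule 1 applies → [uː].
/ɡ/ — between /m/ and /o/; rule 4 does not apply here → [ɡ].
/o/ (word-final) fails the environment for rule 1, so it stays [o].

[eːjzeːwuːmɡo]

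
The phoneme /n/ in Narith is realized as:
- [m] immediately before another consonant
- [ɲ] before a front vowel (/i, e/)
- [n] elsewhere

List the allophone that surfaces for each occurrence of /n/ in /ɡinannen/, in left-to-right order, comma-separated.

[n], [m], [ɲ], [n]

Occurrence 1 (position 3): no conditioning environment matches → elsewhere allophone [n].
Occurrence 2 (position 5): immediately before another consonant → [m].
Occurrence 3 (position 6): before a front vowel (/i, e/) → [ɲ].
Occurrence 4 (position 8): no conditioning environment matches → elsewhere allophone [n].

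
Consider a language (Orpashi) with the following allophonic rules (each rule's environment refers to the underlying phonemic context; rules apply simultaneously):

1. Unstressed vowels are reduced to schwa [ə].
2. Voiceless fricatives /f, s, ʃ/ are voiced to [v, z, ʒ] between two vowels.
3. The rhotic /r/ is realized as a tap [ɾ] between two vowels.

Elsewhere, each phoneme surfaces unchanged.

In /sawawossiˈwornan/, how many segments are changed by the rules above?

Segments that undergo a rule: /a/ → [ə] (rule 1); /a/ → [ə] (rule 1); /o/ → [ə] (rule 1); /i/ → [ə] (rule 1); /a/ → [ə] (rule 1).
All other segments surface unchanged.

5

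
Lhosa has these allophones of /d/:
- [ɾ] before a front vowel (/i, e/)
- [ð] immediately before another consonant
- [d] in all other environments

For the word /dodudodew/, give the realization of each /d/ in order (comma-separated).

Occurrence 1 (position 1): no conditioning environment matches → elsewhere allophone [d].
Occurrence 2 (position 3): no conditioning environment matches → elsewhere allophone [d].
Occurrence 3 (position 5): no conditioning environment matches → elsewhere allophone [d].
Occurrence 4 (position 7): before a front vowel (/i, e/) → [ɾ].

[d], [d], [d], [ɾ]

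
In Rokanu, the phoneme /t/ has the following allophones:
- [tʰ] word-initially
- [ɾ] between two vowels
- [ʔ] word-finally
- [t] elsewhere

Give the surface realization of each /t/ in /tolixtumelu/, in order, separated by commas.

Occurrence 1 (position 1): word-initially → [tʰ].
Occurrence 2 (position 6): no conditioning environment matches → elsewhere allophone [t].

[tʰ], [t]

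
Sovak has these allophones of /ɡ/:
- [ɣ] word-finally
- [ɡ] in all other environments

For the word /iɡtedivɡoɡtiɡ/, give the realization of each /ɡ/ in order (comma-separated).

Occurrence 1 (position 2): no conditioning environment matches → elsewhere allophone [ɡ].
Occurrence 2 (position 8): no conditioning environment matches → elsewhere allophone [ɡ].
Occurrence 3 (position 10): no conditioning environment matches → elsewhere allophone [ɡ].
Occurrence 4 (position 13): word-finally → [ɣ].

[ɡ], [ɡ], [ɡ], [ɣ]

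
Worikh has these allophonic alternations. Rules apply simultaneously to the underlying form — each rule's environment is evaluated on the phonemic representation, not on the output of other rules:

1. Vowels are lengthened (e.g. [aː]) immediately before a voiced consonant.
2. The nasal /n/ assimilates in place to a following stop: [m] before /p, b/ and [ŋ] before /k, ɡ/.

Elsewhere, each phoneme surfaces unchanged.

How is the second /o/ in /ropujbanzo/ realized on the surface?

/o/ (word-final) is in the target of rule 1 but the environment (before a voiced consonant) is not met → [o].

[o]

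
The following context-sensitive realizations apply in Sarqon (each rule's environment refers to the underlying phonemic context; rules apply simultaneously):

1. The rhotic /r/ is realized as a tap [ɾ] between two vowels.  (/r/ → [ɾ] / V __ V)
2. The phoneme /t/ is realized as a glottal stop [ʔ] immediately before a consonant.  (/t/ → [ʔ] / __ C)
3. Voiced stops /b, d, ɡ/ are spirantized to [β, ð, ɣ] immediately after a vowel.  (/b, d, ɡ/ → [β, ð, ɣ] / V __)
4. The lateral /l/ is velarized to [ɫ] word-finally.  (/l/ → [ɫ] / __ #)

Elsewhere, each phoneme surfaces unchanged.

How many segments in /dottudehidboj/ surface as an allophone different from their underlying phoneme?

Segments that undergo a rule: /t/ → [ʔ] (rule 2); /d/ → [ð] (rule 3); /d/ → [ð] (rule 3).
All other segments surface unchanged.

3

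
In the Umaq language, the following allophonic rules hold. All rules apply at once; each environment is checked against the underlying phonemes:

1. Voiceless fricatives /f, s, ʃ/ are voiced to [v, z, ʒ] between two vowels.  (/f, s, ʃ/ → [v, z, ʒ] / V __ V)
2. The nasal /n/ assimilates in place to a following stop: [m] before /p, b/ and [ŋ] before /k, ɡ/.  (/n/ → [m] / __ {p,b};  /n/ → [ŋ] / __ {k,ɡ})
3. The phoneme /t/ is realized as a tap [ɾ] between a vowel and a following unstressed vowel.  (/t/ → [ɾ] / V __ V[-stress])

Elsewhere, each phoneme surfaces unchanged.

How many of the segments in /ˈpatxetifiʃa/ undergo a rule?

3

Segments that undergo a rule: /t/ → [ɾ] (rule 3); /f/ → [v] (rule 1); /ʃ/ → [ʒ] (rule 1).
All other segments surface unchanged.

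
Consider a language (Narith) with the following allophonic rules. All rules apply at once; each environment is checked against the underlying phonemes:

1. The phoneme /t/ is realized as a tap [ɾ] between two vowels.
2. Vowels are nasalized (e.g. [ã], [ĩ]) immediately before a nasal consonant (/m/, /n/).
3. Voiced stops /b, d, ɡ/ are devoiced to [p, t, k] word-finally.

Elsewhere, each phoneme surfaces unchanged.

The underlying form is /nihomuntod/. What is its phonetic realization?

[nihõmũntot]

/i/ (between /n/ and /h/) is in the target of rule 2 but the environment (before a nasal consonant) is not met → [i].
/o/ — between /h/ and /m/, before a nasal consonant — surfaces as [õ] (rule 2).
/u/ (between /m/ and /n/) occurs before a nasal consonant → [ũ] by rule 2.
/t/ (between /n/ and /o/) is in the target of rule 1 but the environment (between two vowels) is not met → [t].
/o/ (between /t/ and /d/) fails the environment for rule 2, so it stays [o].
/d/ meets the environment for rule 3 (word-finally) → [t].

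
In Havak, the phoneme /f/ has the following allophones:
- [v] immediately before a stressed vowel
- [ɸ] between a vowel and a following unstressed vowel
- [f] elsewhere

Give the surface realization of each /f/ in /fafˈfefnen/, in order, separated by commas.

Occurrence 1 (position 1): no conditioning environment matches → elsewhere allophone [f].
Occurrence 2 (position 3): no conditioning environment matches → elsewhere allophone [f].
Occurrence 3 (position 4): immediately before a stressed vowel → [v].
Occurrence 4 (position 6): no conditioning environment matches → elsewhere allophone [f].

[f], [f], [v], [f]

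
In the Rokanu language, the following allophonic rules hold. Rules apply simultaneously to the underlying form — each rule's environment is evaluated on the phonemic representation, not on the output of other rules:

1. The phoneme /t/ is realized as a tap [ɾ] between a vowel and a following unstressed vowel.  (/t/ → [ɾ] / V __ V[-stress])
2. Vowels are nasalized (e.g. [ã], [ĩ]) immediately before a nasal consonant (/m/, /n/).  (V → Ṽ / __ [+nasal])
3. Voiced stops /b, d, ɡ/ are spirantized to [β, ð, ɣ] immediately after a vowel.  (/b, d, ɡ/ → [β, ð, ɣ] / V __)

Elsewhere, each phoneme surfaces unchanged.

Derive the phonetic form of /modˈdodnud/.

[moðˈdoðnuð]

/o/ — between /m/ and /d/; rule 2 does not apply here → [o].
/d/ (between /o/ and /d/): immediately after a vowel, so rule 3 applies → [ð].
/d/ (between /d/ and /o/) is in the target of rule 3 but the environment (immediately after a vowel) is not met → [d].
/o/ — between /d/ and /d/; rule 2 does not apply here → [o].
/d/ (between /o/ and /n/): immediately after a vowel, so rule 3 applies → [ð].
/u/ (between /n/ and /d/): rule 2 targets it, but not before a nasal consonant → unchanged [u].
/d/ — word-final, immediately after a vowel — surfaces as [ð] (rule 3).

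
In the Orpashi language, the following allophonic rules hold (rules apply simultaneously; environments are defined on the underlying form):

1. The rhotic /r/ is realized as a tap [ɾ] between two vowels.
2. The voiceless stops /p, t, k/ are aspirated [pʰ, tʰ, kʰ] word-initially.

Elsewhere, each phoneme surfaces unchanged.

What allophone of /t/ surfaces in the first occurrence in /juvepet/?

/t/ (word-final) is in the target of rule 2 but the environment (word-initially) is not met → [t].

[t]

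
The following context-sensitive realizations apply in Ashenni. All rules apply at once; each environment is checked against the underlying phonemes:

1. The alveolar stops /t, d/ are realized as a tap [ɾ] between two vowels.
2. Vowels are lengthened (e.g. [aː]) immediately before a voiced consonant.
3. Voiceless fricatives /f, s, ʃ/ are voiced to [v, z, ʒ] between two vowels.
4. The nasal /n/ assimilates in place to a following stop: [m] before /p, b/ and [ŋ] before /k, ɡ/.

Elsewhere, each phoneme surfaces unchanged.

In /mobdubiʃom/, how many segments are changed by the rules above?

Segments that undergo a rule: /o/ → [oː] (rule 2); /u/ → [uː] (rule 2); /ʃ/ → [ʒ] (rule 3); /o/ → [oː] (rule 2).
All other segments surface unchanged.

4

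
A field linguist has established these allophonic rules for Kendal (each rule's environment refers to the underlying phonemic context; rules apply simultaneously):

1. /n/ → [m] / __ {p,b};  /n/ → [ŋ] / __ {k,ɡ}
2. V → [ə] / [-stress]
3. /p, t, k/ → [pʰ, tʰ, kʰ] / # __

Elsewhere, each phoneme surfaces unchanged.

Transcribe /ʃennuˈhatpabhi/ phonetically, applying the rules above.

[ʃənnəˈhatpəbhə]

/ʃ/ — not in any rule's target class → [ʃ].
/e/ (between /ʃ/ and /n/): in an unstressed syllable, so rule 2 applies → [ə].
/n/ (between /e/ and /n/) is in the target of rule 1 but the environment (before a labial or velar stop) is not met → [n].
/n/ — between /n/ and /u/; rule 1 does not apply here → [n].
/u/ — between /n/ and /h/, in an unstressed syllable — surfaces as [ə] (rule 2).
/h/ — not in any rule's target class → [h].
/a/ — between /h/ and /t/; rule 2 does not apply here → [a].
/t/ (between /a/ and /p/): rule 3 targets it, but not word-initially → unchanged [t].
/p/ (between /t/ and /a/): rule 3 targets it, but not word-initially → unchanged [p].
/a/ (between /p/ and /b/) occurs in an unstressed syllable → [ə] by rule 2.
/b/ (between /a/ and /h/): no rule targets it → [b].
/h/ — not in any rule's target class → [h].
/i/ meets the environment for rule 2 (in an unstressed syllable) → [ə].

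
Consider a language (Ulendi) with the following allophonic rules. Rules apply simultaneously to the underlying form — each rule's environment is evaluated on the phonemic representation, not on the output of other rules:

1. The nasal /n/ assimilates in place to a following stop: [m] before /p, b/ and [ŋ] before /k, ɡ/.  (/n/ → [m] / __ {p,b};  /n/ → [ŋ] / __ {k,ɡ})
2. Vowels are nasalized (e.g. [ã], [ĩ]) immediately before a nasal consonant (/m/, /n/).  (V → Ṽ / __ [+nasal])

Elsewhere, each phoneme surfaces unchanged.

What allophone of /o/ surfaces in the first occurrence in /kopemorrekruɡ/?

/o/ (between /k/ and /p/) is in the target of rule 2 but the environment (before a nasal consonant) is not met → [o].

[o]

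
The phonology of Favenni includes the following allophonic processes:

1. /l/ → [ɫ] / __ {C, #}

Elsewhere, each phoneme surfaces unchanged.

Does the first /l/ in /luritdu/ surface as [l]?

Yes

/l/ (word-initial): rule 1 targets it, but not word-finally or immediately before a consonant → unchanged [l].
The actual realization is [l], which matches [l].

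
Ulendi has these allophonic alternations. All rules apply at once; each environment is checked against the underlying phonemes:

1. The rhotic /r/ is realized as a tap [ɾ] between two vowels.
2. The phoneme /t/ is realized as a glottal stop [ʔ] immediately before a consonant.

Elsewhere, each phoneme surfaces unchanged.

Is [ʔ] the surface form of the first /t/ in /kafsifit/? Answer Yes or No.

No

/t/ — word-final; rule 2 does not apply here → [t].
The actual realization is [t], not [ʔ].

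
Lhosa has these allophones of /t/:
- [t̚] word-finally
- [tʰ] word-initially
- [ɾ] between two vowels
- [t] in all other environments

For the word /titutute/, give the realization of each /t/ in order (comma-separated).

[tʰ], [ɾ], [ɾ], [ɾ]

Occurrence 1 (position 1): word-initially → [tʰ].
Occurrence 2 (position 3): between two vowels → [ɾ].
Occurrence 3 (position 5): between two vowels → [ɾ].
Occurrence 4 (position 7): between two vowels → [ɾ].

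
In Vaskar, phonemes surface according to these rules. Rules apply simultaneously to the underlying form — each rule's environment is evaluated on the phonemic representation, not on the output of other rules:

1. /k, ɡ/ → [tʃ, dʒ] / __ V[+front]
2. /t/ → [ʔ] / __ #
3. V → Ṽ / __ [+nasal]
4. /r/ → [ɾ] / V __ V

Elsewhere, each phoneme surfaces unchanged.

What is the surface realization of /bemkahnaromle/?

[bẽmkahnaɾõmle]

/e/ meets the environment for rule 3 (before a nasal consonant) → [ẽ].
/k/ (between /m/ and /a/) fails the environment for rule 1, so it stays [k].
/a/ (between /k/ and /h/) fails the environment for rule 3, so it stays [a].
/a/ (between /n/ and /r/): rule 3 targets it, but not before a nasal consonant → unchanged [a].
/r/ (between /a/ and /o/) occurs between two vowels → [ɾ] by rule 4.
Rule 3 applies to /o/ (between /r/ and /m/: before a nasal consonant) → [õ].
/e/ (word-final) is in the target of rule 3 but the environment (before a nasal consonant) is not met → [e].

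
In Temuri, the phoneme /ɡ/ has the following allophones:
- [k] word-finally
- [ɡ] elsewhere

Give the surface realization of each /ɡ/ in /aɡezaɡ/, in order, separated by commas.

[ɡ], [k]

Occurrence 1 (position 2): no conditioning environment matches → elsewhere allophone [ɡ].
Occurrence 2 (position 6): word-finally → [k].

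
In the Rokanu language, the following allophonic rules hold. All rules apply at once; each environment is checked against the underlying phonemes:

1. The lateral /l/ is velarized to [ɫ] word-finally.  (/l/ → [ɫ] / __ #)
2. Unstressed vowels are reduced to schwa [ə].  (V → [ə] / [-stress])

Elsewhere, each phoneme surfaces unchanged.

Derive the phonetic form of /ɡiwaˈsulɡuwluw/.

[ɡəwəˈsulɡəwləw]

/ɡ/ stays [ɡ].
/i/ — between /ɡ/ and /w/, in an unstressed syllable — surfaces as [ə] (rule 2).
/w/ (between /i/ and /a/): no rule targets it → [w].
Rule 2 applies to /a/ (between /w/ and /s/: in an unstressed syllable) → [ə].
/s/ (between /a/ and /u/) is unaffected → [s].
/u/ (between /s/ and /l/) is in the target of rule 2 but the environment (in an unstressed syllable) is not met → [u].
/l/ (between /u/ and /ɡ/) is in the target of rule 1 but the environment (word-finally) is not met → [l].
/ɡ/ (between /l/ and /u/) is unaffected → [ɡ].
/u/ meets the environment for rule 2 (in an unstressed syllable) → [ə].
/w/ stays [w].
/l/ (between /w/ and /u/) fails the environment for rule 1, so it stays [l].
/u/ — between /l/ and /w/, in an unstressed syllable — surfaces as [ə] (rule 2).
/w/ (word-final): no rule targets it → [w].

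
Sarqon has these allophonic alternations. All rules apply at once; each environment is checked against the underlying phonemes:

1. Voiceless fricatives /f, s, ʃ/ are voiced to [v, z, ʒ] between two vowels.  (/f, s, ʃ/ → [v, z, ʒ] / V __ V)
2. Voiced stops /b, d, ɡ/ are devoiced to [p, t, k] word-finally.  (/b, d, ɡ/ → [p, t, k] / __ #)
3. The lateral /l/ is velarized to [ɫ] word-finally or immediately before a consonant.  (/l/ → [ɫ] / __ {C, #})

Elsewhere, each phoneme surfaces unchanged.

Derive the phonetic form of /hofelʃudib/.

/h/ (word-initial): no rule targets it → [h].
/o/ (between /h/ and /f/): no rule targets it → [o].
/f/ (between /o/ and /e/): between two vowels, so rule 1 applies → [v].
/e/ — not in any rule's target class → [e].
/l/ (between /e/ and /ʃ/): word-finally or immediately before a consonant, so rule 3 applies → [ɫ].
/ʃ/ (between /l/ and /u/): rule 1 targets it, but not between two vowels → unchanged [ʃ].
/u/ (between /ʃ/ and /d/) is unaffected → [u].
/d/ (between /u/ and /i/): rule 2 targets it, but not word-finally → unchanged [d].
/i/ (between /d/ and /b/): no rule targets it → [i].
/b/ — word-final, word-finally — surfaces as [p] (rule 2).

[hoveɫʃudip]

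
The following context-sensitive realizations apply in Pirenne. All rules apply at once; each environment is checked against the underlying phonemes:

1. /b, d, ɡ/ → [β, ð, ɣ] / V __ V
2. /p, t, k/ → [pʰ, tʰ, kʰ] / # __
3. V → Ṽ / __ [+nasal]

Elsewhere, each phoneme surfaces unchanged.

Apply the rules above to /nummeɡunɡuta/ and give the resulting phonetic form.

[nũmmeɣũnɡuta]

/n/ (word-initial): no rule targets it → [n].
Rule 3 applies to /u/ (between /n/ and /m/: before a nasal consonant) → [ũ].
/m/ stays [m].
/m/ — not in any rule's target class → [m].
/e/ (between /m/ and /ɡ/) is in the target of rule 3 but the environment (before a nasal consonant) is not met → [e].
/ɡ/ — between /e/ and /u/, between two vowels — surfaces as [ɣ] (rule 1).
/u/ (between /ɡ/ and /n/): before a nasal consonant, so rule 3 applies → [ũ].
/n/ (between /u/ and /ɡ/): no rule targets it → [n].
/ɡ/ (between /n/ and /u/) fails the environment for rule 1, so it stays [ɡ].
/u/ (between /ɡ/ and /t/): rule 3 targets it, but not before a nasal consonant → unchanged [u].
/t/ (between /u/ and /a/) fails the environment for rule 2, so it stays [t].
/a/ (word-final) fails the environment for rule 3, so it stays [a].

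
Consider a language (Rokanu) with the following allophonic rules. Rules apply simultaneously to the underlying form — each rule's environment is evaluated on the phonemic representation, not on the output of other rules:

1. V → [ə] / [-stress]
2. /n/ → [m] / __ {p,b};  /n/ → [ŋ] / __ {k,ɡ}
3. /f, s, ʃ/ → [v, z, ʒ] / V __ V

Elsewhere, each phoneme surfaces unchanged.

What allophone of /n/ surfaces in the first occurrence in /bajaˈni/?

[n]

/n/ (between /a/ and /i/) is in the target of rule 2 but the environment (before a labial or velar stop) is not met → [n].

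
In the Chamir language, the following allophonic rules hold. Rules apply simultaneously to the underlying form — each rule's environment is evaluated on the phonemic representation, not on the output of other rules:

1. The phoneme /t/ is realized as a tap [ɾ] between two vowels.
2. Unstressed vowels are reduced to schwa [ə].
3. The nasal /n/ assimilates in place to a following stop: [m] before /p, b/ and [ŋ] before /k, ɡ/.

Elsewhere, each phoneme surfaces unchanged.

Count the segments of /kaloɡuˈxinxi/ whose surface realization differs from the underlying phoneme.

4

Segments that undergo a rule: /a/ → [ə] (rule 2); /o/ → [ə] (rule 2); /u/ → [ə] (rule 2); /i/ → [ə] (rule 2).
All other segments surface unchanged.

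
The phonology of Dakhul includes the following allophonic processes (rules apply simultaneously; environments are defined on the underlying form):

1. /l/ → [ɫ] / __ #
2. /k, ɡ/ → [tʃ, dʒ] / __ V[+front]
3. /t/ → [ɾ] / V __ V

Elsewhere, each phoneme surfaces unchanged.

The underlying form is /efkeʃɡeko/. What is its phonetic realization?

[eftʃeʃdʒeko]

/e/ (word-initial) is unaffected → [e].
/f/ stays [f].
/k/ meets the environment for rule 2 (before a front vowel) → [tʃ].
/e/ (between /k/ and /ʃ/): no rule targets it → [e].
/ʃ/ stays [ʃ].
/ɡ/ — between /ʃ/ and /e/, before a front vowel — surfaces as [dʒ] (rule 2).
/e/ (between /ɡ/ and /k/) is unaffected → [e].
/k/ (between /e/ and /o/): rule 2 targets it, but not before a front vowel → unchanged [k].
/o/ (word-final): no rule targets it → [o].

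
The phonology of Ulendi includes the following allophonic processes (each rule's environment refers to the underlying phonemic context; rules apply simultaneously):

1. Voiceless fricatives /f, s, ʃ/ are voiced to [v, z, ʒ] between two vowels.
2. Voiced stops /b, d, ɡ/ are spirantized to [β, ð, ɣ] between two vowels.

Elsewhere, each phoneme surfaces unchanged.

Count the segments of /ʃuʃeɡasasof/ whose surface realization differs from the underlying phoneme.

4

Segments that undergo a rule: /ʃ/ → [ʒ] (rule 1); /ɡ/ → [ɣ] (rule 2); /s/ → [z] (rule 1); /s/ → [z] (rule 1).
All other segments surface unchanged.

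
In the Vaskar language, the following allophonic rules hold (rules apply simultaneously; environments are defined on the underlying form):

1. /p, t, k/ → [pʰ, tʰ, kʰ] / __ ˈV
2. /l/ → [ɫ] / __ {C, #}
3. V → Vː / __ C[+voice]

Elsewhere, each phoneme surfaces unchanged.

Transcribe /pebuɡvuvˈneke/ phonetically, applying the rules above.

[peːbuːɡvuːvˈneke]

/p/ (word-initial) fails the environment for rule 1, so it stays [p].
Rule 3 applies to /e/ (between /p/ and /b/: before a voiced consonant) → [eː].
/b/ (between /e/ and /u/): no rule targets it → [b].
/u/ (between /b/ and /ɡ/) occurs before a voiced consonant → [uː] by rule 3.
/ɡ/ stays [ɡ].
/v/ stays [v].
/u/ meets the environment for rule 3 (before a voiced consonant) → [uː].
/v/ (between /u/ and /n/): no rule targets it → [v].
/n/ stays [n].
/e/ (between /n/ and /k/) fails the environment for rule 3, so it stays [e].
/k/ (between /e/ and /e/): rule 1 targets it, but not immediately before a stressed vowel → unchanged [k].
/e/ — word-final; rule 3 does not apply here → [e].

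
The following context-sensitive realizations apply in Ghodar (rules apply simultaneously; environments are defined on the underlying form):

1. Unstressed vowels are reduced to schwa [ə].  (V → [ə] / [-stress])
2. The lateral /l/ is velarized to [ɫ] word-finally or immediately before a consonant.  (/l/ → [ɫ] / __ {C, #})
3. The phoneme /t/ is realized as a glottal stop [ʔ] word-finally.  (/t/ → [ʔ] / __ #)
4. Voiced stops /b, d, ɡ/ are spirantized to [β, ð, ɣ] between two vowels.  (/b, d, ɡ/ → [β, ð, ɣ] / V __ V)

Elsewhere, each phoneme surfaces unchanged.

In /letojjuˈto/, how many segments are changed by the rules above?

Segments that undergo a rule: /e/ → [ə] (rule 1); /o/ → [ə] (rule 1); /u/ → [ə] (rule 1).
All other segments surface unchanged.

3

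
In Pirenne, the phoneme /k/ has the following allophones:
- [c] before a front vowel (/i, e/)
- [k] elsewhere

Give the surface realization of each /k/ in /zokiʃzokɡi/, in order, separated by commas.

[c], [k]

Occurrence 1 (position 3): before a front vowel → [c].
Occurrence 2 (position 8): no conditioning environment matches → elsewhere allophone [k].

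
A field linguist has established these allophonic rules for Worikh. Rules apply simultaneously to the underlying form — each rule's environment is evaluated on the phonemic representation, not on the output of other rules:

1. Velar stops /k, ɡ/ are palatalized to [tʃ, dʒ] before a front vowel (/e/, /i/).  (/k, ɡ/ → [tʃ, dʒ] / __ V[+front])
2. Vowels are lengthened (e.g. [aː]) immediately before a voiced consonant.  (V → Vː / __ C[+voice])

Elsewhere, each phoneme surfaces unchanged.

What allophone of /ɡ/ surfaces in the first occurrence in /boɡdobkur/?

/ɡ/ (between /o/ and /d/): rule 1 targets it, but not before a front vowel → unchanged [ɡ].

[ɡ]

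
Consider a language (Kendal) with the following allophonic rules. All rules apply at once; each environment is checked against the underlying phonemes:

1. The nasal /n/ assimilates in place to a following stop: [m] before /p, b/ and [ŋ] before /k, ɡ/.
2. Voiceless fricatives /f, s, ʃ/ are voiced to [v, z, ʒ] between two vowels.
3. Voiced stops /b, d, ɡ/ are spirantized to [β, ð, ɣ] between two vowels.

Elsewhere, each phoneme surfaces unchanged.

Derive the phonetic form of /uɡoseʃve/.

/u/ stays [u].
Rule 3 applies to /ɡ/ (between /u/ and /o/: between two vowels) → [ɣ].
/o/ stays [o].
/s/ — between /o/ and /e/, between two vowels — surfaces as [z] (rule 2).
/e/ stays [e].
/ʃ/ — between /e/ and /v/; rule 2 does not apply here → [ʃ].
/v/ stays [v].
/e/ — not in any rule's target class → [e].

[uɣozeʃve]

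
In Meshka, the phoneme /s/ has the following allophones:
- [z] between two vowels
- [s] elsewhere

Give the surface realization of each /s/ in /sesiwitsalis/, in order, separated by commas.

[s], [z], [s], [s]

Occurrence 1 (position 1): no conditioning environment matches → elsewhere allophone [s].
Occurrence 2 (position 3): between two vowels → [z].
Occurrence 3 (position 8): no conditioning environment matches → elsewhere allophone [s].
Occurrence 4 (position 12): no conditioning environment matches → elsewhere allophone [s].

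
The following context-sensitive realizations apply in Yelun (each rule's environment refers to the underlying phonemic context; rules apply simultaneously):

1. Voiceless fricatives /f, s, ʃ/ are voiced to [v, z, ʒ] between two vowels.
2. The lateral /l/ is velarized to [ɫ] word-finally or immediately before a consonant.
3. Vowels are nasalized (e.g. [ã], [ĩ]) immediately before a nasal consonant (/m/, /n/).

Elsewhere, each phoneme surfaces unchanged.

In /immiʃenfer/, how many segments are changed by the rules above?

3

Segments that undergo a rule: /i/ → [ĩ] (rule 3); /ʃ/ → [ʒ] (rule 1); /e/ → [ẽ] (rule 3).
All other segments surface unchanged.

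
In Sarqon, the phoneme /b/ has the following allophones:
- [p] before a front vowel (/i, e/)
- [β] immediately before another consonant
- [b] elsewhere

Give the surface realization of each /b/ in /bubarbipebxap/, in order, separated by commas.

[b], [b], [p], [β]

Occurrence 1 (position 1): no conditioning environment matches → elsewhere allophone [b].
Occurrence 2 (position 3): no conditioning environment matches → elsewhere allophone [b].
Occurrence 3 (position 6): before a front vowel (/i, e/) → [p].
Occurrence 4 (position 10): immediately before another consonant → [β].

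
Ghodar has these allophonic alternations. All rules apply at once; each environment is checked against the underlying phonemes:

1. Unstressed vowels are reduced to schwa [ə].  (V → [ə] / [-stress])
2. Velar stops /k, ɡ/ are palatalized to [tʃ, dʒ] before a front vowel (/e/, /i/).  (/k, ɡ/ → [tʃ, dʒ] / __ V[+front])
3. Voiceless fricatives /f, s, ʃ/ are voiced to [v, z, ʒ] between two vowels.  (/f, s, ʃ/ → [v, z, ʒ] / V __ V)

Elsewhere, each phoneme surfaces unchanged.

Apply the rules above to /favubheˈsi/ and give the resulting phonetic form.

[fəvəbhəˈzi]

/f/ (word-initial) fails the environment for rule 3, so it stays [f].
/a/ — between /f/ and /v/, in an unstressed syllable — surfaces as [ə] (rule 1).
/v/ (between /a/ and /u/) is unaffected → [v].
/u/ (between /v/ and /b/): in an unstressed syllable, so rule 1 applies → [ə].
/b/ stays [b].
/h/ — not in any rule's target class → [h].
/e/ (between /h/ and /s/): in an unstressed syllable, so rule 1 applies → [ə].
/s/ (between /e/ and /i/) occurs between two vowels → [z] by rule 3.
/i/ (word-final) fails the environment for rule 1, so it stays [i].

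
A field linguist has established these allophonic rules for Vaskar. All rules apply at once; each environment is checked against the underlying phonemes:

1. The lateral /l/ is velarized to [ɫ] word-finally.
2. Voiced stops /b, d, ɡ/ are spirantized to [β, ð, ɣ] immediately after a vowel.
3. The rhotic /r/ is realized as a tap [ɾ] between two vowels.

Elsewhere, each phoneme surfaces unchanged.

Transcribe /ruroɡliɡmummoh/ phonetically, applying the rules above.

/r/ (word-initial) fails the environment for rule 3, so it stays [r].
/u/ (between /r/ and /r/) is unaffected → [u].
/r/ (between /u/ and /o/): between two vowels, so rule 3 applies → [ɾ].
/o/ — not in any rule's target class → [o].
/ɡ/ (between /o/ and /l/) occurs immediately after a vowel → [ɣ] by rule 2.
/l/ — between /ɡ/ and /i/; rule 1 does not apply here → [l].
/i/ stays [i].
/ɡ/ (between /i/ and /m/): immediately after a vowel, so rule 2 applies → [ɣ].
/m/ stays [m].
/u/ (between /m/ and /m/) is unaffected → [u].
/m/ (between /u/ and /m/) is unaffected → [m].
/m/ (between /m/ and /o/) is unaffected → [m].
/o/ (between /m/ and /h/): no rule targets it → [o].
/h/ (word-final) is unaffected → [h].

[ruɾoɣliɣmummoh]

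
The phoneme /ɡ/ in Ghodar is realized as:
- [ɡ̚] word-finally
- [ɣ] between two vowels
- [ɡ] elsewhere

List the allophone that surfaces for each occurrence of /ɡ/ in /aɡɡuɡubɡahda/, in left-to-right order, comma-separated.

[ɡ], [ɡ], [ɣ], [ɡ]

Occurrence 1 (position 2): no conditioning environment matches → elsewhere allophone [ɡ].
Occurrence 2 (position 3): no conditioning environment matches → elsewhere allophone [ɡ].
Occurrence 3 (position 5): between two vowels → [ɣ].
Occurrence 4 (position 8): no conditioning environment matches → elsewhere allophone [ɡ].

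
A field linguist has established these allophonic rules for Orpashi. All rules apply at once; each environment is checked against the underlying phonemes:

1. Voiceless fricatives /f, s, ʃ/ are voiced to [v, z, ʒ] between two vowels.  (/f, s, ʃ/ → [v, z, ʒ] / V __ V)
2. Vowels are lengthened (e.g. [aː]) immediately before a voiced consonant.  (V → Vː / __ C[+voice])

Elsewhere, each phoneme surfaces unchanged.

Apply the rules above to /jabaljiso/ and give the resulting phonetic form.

[jaːbaːljizo]

/j/ (word-initial) is unaffected → [j].
/a/ (between /j/ and /b/): before a voiced consonant, so rule 2 applies → [aː].
/b/ stays [b].
Rule 2 applies to /a/ (between /b/ and /l/: before a voiced consonant) → [aː].
/l/ (between /a/ and /j/) is unaffected → [l].
/j/ — not in any rule's target class → [j].
/i/ (between /j/ and /s/): rule 2 targets it, but not before a voiced consonant → unchanged [i].
Rule 1 applies to /s/ (between /i/ and /o/: between two vowels) → [z].
/o/ (word-final) fails the environment for rule 2, so it stays [o].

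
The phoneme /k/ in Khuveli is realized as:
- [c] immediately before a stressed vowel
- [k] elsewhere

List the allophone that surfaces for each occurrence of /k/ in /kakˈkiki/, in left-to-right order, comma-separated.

Occurrence 1 (position 1): no conditioning environment matches → elsewhere allophone [k].
Occurrence 2 (position 3): no conditioning environment matches → elsewhere allophone [k].
Occurrence 3 (position 4): immediately before a stressed vowel → [c].
Occurrence 4 (position 6): no conditioning environment matches → elsewhere allophone [k].

[k], [k], [c], [k]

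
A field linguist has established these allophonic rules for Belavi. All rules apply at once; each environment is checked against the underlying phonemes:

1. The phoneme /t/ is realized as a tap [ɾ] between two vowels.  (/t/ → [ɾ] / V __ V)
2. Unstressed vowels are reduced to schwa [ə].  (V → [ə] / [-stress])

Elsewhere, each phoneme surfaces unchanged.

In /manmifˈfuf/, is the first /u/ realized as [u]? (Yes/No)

/u/ (between /f/ and /f/) fails the environment for rule 2, so it stays [u].
The actual realization is [u], which matches [u].

Yes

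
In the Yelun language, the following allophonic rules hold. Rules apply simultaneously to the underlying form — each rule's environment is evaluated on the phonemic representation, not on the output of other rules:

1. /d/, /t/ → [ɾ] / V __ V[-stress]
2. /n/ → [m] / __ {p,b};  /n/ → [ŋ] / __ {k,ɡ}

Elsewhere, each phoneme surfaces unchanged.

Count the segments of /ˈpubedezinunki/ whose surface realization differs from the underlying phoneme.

Segments that undergo a rule: /d/ → [ɾ] (rule 1); /n/ → [ŋ] (rule 2).
All other segments surface unchanged.

2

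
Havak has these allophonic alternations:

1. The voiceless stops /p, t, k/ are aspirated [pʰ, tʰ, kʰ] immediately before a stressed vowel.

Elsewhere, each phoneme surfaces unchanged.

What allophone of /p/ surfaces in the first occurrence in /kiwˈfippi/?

/p/ (between /i/ and /p/) is in the target of rule 1 but the environment (immediately before a stressed vowel) is not met → [p].

[p]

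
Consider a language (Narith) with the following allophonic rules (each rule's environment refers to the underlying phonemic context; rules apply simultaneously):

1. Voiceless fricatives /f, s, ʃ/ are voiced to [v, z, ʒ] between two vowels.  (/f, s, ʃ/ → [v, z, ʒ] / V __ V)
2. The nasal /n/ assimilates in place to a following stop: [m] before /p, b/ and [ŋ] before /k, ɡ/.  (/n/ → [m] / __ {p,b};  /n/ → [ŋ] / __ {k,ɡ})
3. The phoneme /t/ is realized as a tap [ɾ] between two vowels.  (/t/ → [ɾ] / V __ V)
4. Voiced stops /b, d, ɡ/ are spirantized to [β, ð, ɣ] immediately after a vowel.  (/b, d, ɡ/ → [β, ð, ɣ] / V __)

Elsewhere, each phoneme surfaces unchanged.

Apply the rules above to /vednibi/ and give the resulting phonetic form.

[veðniβi]

Rule 4 applies to /d/ (between /e/ and /n/: immediately after a vowel) → [ð].
/n/ (between /d/ and /i/): rule 2 targets it, but not before a labial or velar stop → unchanged [n].
/b/ meets the environment for rule 4 (immediately after a vowel) → [β].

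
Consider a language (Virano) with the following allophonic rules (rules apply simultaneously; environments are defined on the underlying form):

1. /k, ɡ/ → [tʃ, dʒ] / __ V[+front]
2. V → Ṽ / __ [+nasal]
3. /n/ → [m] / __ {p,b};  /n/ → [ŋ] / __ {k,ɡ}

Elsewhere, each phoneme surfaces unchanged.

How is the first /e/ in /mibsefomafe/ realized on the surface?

[e]

/e/ — between /s/ and /f/; rule 2 does not apply here → [e].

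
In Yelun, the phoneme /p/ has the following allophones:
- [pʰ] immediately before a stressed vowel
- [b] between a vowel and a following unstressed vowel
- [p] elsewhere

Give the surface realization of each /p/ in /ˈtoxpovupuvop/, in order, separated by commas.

[p], [b], [p]

Occurrence 1 (position 4): no conditioning environment matches → elsewhere allophone [p].
Occurrence 2 (position 8): between a vowel and a following unstressed vowel → [b].
Occurrence 3 (position 12): no conditioning environment matches → elsewhere allophone [p].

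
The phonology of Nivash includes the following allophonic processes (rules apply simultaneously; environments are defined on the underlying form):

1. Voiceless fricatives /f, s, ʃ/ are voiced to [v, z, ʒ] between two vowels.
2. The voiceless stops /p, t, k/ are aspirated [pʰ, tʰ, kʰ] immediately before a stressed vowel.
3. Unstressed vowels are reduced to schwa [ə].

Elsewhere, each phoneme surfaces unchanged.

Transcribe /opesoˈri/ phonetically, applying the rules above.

[əpəzəˈri]

/o/ (word-initial): in an unstressed syllable, so rule 3 applies → [ə].
/p/ (between /o/ and /e/) fails the environment for rule 2, so it stays [p].
/e/ (between /p/ and /s/): in an unstressed syllable, so rule 3 applies → [ə].
/s/ (between /e/ and /o/) occurs between two vowels → [z] by rule 1.
/o/ (between /s/ and /r/) occurs in an unstressed syllable → [ə] by rule 3.
/r/ stays [r].
/i/ (word-final): rule 3 targets it, but not in an unstressed syllable → unchanged [i].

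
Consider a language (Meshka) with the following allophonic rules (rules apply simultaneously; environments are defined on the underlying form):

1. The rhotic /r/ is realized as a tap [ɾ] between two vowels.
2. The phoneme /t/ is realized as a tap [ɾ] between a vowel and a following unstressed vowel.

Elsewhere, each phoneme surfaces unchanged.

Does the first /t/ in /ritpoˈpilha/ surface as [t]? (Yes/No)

Yes

/t/ (between /i/ and /p/) fails the environment for rule 2, so it stays [t].
The actual realization is [t], which matches [t].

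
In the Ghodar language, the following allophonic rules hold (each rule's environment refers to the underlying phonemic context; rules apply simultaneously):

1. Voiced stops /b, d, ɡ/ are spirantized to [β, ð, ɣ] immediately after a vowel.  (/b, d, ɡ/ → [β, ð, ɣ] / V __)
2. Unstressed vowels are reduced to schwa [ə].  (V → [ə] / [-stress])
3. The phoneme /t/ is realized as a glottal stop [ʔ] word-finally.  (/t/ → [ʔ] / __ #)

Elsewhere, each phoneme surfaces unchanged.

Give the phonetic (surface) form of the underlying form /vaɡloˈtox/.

/a/ (between /v/ and /ɡ/): in an unstressed syllable, so rule 2 applies → [ə].
/ɡ/ (between /a/ and /l/): immediately after a vowel, so rule 1 applies → [ɣ].
/o/ meets the environment for rule 2 (in an unstressed syllable) → [ə].
/t/ (between /o/ and /o/) is in the target of rule 3 but the environment (word-finally) is not met → [t].
/o/ — between /t/ and /x/; rule 2 does not apply here → [o].

[vəɣləˈtox]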